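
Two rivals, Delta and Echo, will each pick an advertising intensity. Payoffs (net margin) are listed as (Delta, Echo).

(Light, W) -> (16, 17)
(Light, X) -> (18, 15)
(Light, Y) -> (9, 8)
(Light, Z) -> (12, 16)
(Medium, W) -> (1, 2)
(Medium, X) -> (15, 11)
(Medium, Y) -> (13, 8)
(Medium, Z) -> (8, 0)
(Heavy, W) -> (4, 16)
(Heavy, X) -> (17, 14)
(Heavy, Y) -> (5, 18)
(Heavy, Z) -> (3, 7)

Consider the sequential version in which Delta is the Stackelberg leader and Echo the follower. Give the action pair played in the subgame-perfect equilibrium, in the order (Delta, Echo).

(Light, W)

Work backward from Echo's decision.
- Light: Echo compares 17, 15, 8, 16 and picks W; Delta would get 16.
- Medium: Echo compares 2, 11, 8, 0 and picks X; Delta would get 15.
- Heavy: Echo compares 16, 14, 18, 7 and picks Y; Delta would get 5.
Maximizing over 16, 15, 5, Delta chooses Light. Subgame-perfect outcome: (Light, W) with payoffs (16, 17).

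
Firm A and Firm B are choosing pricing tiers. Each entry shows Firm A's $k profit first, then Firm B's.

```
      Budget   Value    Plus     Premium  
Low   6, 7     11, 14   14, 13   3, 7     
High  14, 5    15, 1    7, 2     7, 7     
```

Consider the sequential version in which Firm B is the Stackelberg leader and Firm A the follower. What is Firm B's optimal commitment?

Plus

Firm A best-responds to each possible Firm B move:
- Budget → Firm A plays High (best of 6, 14); Firm B gets 5.
- Value → Firm A plays High (best of 11, 15); Firm B gets 1.
- Plus → Firm A plays Low (best of 14, 7); Firm B gets 13.
- Premium → Firm A plays High (best of 3, 7); Firm B gets 7.
Maximizing over 5, 1, 13, 7, Firm B chooses Plus. Subgame-perfect outcome: (Low, Plus) with payoffs (14, 13).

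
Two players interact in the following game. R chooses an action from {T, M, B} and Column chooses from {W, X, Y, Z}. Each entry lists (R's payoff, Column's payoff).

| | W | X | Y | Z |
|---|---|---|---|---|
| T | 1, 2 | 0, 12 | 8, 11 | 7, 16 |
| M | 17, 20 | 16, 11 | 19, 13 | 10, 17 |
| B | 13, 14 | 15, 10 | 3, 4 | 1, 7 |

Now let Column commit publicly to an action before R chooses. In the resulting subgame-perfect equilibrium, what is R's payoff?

Solve by backward induction (Column leads).
- W: R compares 1, 17, 13 and picks M; Column would get 20.
- X: R compares 0, 16, 15 and picks M; Column would get 11.
- Y: R compares 8, 19, 3 and picks M; Column would get 13.
- Z: R compares 7, 10, 1 and picks M; Column would get 17.
Among 20, 11, 13, 17, the best is 20 at W. Subgame-perfect outcome: (M, W) with payoffs (17, 20).

17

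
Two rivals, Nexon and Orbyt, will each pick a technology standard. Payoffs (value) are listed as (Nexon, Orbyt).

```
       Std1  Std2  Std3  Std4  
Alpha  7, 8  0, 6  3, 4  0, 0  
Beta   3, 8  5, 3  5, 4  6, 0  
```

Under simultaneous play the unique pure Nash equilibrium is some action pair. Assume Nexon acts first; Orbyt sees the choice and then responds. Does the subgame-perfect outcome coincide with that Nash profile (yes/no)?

Orbyt best-responds to each possible Nexon move:
- Alpha → Orbyt plays Std1 (best of 8, 6, 4, 0); Nexon gets 7.
- Beta → Orbyt plays Std1 (best of 8, 3, 4, 0); Nexon gets 3.
Nexon's induced payoffs are 7, 3, so Nexon commits to Alpha. Subgame-perfect outcome: (Alpha, Std1) with payoffs (7, 8).
Under simultaneous play:
Nexon's best replies: Std1→Alpha; Std2→Beta; Std3→Beta; Std4→Beta.
Orbyt's best replies: Alpha→Std1; Beta→Std1.
The unique mutual best reply is (Alpha, Std1), giving (7, 8).
Sequential outcome (Alpha, Std1) coincides with the Nash profile (Alpha, Std1).

yes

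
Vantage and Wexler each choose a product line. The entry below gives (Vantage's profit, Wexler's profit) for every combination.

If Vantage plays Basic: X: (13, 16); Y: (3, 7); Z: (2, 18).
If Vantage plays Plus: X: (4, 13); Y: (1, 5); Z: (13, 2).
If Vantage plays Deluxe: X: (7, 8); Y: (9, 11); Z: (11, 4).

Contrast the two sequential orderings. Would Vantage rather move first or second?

If Vantage leads: Wexler's best replies are Basic→Z, Plus→X, Deluxe→Y; Vantage's induced payoffs 2, 4, 9; outcome (Deluxe, Y), payoffs (9, 11).
If Wexler leads: Vantage's best replies are X→Basic, Y→Deluxe, Z→Plus; Wexler's induced payoffs 16, 11, 2; outcome (Basic, X), payoffs (13, 16).
Vantage gets 9 moving first and 13 moving second, so Vantage prefers to move second.

second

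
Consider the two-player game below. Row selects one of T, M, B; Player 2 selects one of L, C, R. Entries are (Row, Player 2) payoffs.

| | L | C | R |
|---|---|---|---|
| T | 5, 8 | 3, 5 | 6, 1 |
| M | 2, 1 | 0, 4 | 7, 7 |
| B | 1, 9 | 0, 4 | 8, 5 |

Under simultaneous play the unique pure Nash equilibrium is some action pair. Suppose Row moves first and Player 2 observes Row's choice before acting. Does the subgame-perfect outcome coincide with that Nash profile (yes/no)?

Player 2 best-responds to each possible Row move:
- T → Player 2 plays L (best of 8, 5, 1); Row gets 5.
- M → Player 2 plays R (best of 1, 4, 7); Row gets 7.
- B → Player 2 plays L (best of 9, 4, 5); Row gets 1.
Among 5, 7, 1, the best is 7 at M. Subgame-perfect outcome: (M, R) with payoffs (7, 7).
Under simultaneous play:
Row's best replies: L→T; C→T; R→B.
Player 2's best replies: T→L; M→R; B→L.
The unique mutual best reply is (T, L), giving (5, 8).
Sequential outcome (M, R) differs from the Nash profile (T, L).

no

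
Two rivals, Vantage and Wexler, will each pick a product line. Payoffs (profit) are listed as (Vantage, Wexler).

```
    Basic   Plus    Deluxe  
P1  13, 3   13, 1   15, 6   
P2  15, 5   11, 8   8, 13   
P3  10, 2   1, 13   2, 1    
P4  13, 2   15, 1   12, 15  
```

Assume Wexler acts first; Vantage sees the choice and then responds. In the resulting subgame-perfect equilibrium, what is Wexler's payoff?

6

Backward induction with Wexler moving first.
- Basic → Vantage plays P2 (best of 13, 15, 10, 13); Wexler gets 5.
- Plus → Vantage plays P4 (best of 13, 11, 1, 15); Wexler gets 1.
- Deluxe → Vantage plays P1 (best of 15, 8, 2, 12); Wexler gets 6.
Maximizing over 5, 1, 6, Wexler chooses Deluxe. Subgame-perfect outcome: (P1, Deluxe) with payoffs (15, 6).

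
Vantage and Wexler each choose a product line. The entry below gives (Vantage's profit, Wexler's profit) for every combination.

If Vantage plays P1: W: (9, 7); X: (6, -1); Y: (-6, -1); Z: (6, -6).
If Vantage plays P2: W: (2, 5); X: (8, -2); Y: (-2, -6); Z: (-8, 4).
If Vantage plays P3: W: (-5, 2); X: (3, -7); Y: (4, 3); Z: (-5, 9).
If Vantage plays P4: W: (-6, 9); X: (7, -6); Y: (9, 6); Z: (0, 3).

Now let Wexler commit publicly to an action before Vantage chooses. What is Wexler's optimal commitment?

W

Vantage best-responds to each possible Wexler move:
- W → Vantage plays P1 (best of 9, 2, -5, -6); Wexler gets 7.
- X → Vantage plays P2 (best of 6, 8, 3, 7); Wexler gets -2.
- Y → Vantage plays P4 (best of -6, -2, 4, 9); Wexler gets 6.
- Z → Vantage plays P1 (best of 6, -8, -5, 0); Wexler gets -6.
Maximizing over 7, -2, 6, -6, Wexler chooses W. Subgame-perfect outcome: (P1, W) with payoffs (9, 7).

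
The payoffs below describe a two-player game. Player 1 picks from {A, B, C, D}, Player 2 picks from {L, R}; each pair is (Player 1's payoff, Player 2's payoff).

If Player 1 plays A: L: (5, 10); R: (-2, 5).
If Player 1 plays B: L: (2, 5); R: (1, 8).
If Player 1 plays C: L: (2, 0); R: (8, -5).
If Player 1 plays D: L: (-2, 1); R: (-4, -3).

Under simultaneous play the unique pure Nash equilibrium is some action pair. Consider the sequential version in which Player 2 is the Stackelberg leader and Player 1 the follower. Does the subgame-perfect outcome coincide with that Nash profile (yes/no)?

yes

Solve by backward induction (Player 2 leads).
- L: Player 1 compares 5, 2, 2, -2 and picks A; Player 2 would get 10.
- R: Player 1 compares -2, 1, 8, -4 and picks C; Player 2 would get -5.
Player 2's induced payoffs are 10, -5, so Player 2 commits to L. Subgame-perfect outcome: (A, L) with payoffs (5, 10).
Under simultaneous play:
Player 1's best replies: L→A; R→C.
Player 2's best replies: A→L; B→R; C→L; D→L.
Only (A, L) has each player best-responding; Nash payoffs (5, 10).
Sequential outcome (A, L) coincides with the Nash profile (A, L).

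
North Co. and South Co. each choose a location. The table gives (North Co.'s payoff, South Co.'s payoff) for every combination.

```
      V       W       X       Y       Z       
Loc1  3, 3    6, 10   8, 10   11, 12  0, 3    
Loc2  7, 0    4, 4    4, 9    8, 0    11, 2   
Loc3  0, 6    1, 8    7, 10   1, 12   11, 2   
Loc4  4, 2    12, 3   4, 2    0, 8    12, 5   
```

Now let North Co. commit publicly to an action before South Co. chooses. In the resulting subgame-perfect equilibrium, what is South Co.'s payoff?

Work backward from South Co.'s decision.
- Loc1: BR = Y, leader payoff 11.
- Loc2: BR = X, leader payoff 4.
- Loc3: BR = Y, leader payoff 1.
- Loc4: BR = Y, leader payoff 0.
Maximizing over 11, 4, 1, 0, North Co. chooses Loc1. Subgame-perfect outcome: (Loc1, Y) with payoffs (11, 12).

12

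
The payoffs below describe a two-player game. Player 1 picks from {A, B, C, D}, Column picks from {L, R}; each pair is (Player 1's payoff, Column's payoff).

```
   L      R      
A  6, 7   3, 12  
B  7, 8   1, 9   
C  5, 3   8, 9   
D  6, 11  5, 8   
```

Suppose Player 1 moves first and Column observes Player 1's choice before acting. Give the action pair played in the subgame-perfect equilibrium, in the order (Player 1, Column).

Work backward from Column's decision.
- A: Column compares 7, 12 and picks R; Player 1 would get 3.
- B: Column compares 8, 9 and picks R; Player 1 would get 1.
- C: Column compares 3, 9 and picks R; Player 1 would get 8.
- D: Column compares 11, 8 and picks L; Player 1 would get 6.
Among 3, 1, 8, 6, the best is 8 at C. Subgame-perfect outcome: (C, R) with payoffs (8, 9).

(C, R)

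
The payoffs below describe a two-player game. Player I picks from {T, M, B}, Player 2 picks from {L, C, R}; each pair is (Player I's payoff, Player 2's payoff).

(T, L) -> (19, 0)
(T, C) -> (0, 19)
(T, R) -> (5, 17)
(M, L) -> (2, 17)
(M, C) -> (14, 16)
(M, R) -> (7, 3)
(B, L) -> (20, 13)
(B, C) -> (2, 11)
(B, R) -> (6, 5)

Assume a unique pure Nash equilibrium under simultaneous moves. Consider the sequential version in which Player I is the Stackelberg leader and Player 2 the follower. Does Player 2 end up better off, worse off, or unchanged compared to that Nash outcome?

unchanged

Player 2 best-responds to each possible Player I move:
- T → Player 2 plays C (best of 0, 19, 17); Player I gets 0.
- M → Player 2 plays L (best of 17, 16, 3); Player I gets 2.
- B → Player 2 plays L (best of 13, 11, 5); Player I gets 20.
Among 0, 2, 20, the best is 20 at B. Subgame-perfect outcome: (B, L) with payoffs (20, 13).
For the simultaneous game, intersect best replies.
Player I's best replies: L→B; C→M; R→M.
Player 2's best replies: T→C; M→L; B→L.
Only (B, L) has each player best-responding; Nash payoffs (20, 13).
Player 2 earns 13 sequentially versus 13 at the Nash outcome: unchanged.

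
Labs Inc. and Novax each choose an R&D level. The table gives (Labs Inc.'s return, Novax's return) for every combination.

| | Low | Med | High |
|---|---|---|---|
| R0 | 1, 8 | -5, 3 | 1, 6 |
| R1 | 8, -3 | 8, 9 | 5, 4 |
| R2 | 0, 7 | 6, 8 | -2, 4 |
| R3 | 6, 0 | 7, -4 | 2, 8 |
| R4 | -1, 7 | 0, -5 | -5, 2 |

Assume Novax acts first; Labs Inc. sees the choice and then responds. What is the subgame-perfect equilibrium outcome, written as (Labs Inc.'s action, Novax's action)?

Work backward from Labs Inc.'s decision.
- Low: Labs Inc. compares 1, 8, 0, 6, -1 and picks R1; Novax would get -3.
- Med: Labs Inc. compares -5, 8, 6, 7, 0 and picks R1; Novax would get 9.
- High: Labs Inc. compares 1, 5, -2, 2, -5 and picks R1; Novax would get 4.
Among -3, 9, 4, the best is 9 at Med. Subgame-perfect outcome: (R1, Med) with payoffs (8, 9).

(R1, Med)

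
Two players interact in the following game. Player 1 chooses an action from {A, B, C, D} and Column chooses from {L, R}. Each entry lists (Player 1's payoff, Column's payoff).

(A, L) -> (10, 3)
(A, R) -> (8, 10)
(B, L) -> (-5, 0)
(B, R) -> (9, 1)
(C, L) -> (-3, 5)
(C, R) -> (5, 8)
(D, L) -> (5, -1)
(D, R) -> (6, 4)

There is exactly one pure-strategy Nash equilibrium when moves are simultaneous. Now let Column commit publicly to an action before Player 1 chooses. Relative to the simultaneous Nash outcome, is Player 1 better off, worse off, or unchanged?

Backward induction with Column moving first.
- L: Player 1 compares 10, -5, -3, 5 and picks A; Column would get 3.
- R: Player 1 compares 8, 9, 5, 6 and picks B; Column would get 1.
Among 3, 1, the best is 3 at L. Subgame-perfect outcome: (A, L) with payoffs (10, 3).
Now find the simultaneous Nash equilibrium.
Player 1's best replies: L→A; R→B.
Column's best replies: A→R; B→R; C→R; D→R.
Only (B, R) has each player best-responding; Nash payoffs (9, 1).
Player 1 earns 10 sequentially versus 9 at the Nash outcome: better off.

better off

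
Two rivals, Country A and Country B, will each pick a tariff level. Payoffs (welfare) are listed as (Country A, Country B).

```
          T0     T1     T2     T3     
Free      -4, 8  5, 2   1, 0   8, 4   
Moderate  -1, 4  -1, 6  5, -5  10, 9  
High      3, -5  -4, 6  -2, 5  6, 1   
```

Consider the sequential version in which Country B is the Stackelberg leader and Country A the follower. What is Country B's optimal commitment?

T3

Work backward from Country A's decision.
- T0: Country A compares -4, -1, 3 and picks High; Country B would get -5.
- T1: Country A compares 5, -1, -4 and picks Free; Country B would get 2.
- T2: Country A compares 1, 5, -2 and picks Moderate; Country B would get -5.
- T3: Country A compares 8, 10, 6 and picks Moderate; Country B would get 9.
Maximizing over -5, 2, -5, 9, Country B chooses T3. Subgame-perfect outcome: (Moderate, T3) with payoffs (10, 9).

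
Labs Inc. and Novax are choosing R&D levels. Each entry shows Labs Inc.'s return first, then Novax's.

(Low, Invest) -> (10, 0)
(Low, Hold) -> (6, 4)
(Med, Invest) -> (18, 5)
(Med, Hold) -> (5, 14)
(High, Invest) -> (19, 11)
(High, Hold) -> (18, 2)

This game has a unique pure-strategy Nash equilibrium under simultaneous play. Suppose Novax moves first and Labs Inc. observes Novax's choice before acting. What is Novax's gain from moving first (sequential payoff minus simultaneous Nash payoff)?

Work backward from Labs Inc.'s decision.
- Invest → Labs Inc. plays High (best of 10, 18, 19); Novax gets 11.
- Hold → Labs Inc. plays High (best of 6, 5, 18); Novax gets 2.
Among 11, 2, the best is 11 at Invest. Subgame-perfect outcome: (High, Invest) with payoffs (19, 11).
For the simultaneous game, intersect best replies.
Labs Inc.'s best replies: Invest→High; Hold→High.
Novax's best replies: Low→Hold; Med→Hold; High→Invest.
Only (High, Invest) has each player best-responding; Nash payoffs (19, 11).
Novax's commitment gain: 11 − 11 = 0.

0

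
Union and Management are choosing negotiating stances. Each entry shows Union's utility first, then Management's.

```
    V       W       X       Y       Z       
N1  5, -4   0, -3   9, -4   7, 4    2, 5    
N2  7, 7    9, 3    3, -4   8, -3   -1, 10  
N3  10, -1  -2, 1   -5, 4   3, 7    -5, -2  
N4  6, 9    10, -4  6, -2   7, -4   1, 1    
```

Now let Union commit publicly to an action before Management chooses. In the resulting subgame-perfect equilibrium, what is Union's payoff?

6

Backward induction with Union moving first.
- N1: BR = Z, leader payoff 2.
- N2: BR = Z, leader payoff -1.
- N3: BR = Y, leader payoff 3.
- N4: BR = V, leader payoff 6.
Maximizing over 2, -1, 3, 6, Union chooses N4. Subgame-perfect outcome: (N4, V) with payoffs (6, 9).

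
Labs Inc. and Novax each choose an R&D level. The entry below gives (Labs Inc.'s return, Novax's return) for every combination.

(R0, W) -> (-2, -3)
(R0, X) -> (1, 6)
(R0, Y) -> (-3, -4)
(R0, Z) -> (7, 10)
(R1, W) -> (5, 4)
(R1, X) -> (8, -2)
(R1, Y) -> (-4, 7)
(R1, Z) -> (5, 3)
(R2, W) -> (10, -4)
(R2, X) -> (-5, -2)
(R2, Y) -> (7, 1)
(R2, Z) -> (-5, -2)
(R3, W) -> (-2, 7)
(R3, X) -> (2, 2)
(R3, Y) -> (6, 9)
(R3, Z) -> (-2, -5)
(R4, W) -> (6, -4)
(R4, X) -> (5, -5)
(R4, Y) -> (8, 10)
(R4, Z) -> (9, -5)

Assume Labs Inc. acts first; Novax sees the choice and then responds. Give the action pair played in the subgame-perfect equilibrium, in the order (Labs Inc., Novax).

(R4, Y)

Solve by backward induction (Labs Inc. leads).
- R0: BR = Z, leader payoff 7.
- R1: BR = Y, leader payoff -4.
- R2: BR = Y, leader payoff 7.
- R3: BR = Y, leader payoff 6.
- R4: BR = Y, leader payoff 8.
Among 7, -4, 7, 6, 8, the best is 8 at R4. Subgame-perfect outcome: (R4, Y) with payoffs (8, 10).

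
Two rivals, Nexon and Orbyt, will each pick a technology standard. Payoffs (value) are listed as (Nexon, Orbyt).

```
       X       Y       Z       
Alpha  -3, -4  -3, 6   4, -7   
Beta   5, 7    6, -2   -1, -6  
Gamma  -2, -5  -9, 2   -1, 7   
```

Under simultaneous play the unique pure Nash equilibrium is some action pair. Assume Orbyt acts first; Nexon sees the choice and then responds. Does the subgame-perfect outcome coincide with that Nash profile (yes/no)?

Solve by backward induction (Orbyt leads).
- X → Nexon plays Beta (best of -3, 5, -2); Orbyt gets 7.
- Y → Nexon plays Beta (best of -3, 6, -9); Orbyt gets -2.
- Z → Nexon plays Alpha (best of 4, -1, -1); Orbyt gets -7.
Orbyt's induced payoffs are 7, -2, -7, so Orbyt commits to X. Subgame-perfect outcome: (Beta, X) with payoffs (5, 7).
Now find the simultaneous Nash equilibrium.
Nexon's best replies: X→Beta; Y→Beta; Z→Alpha.
Orbyt's best replies: Alpha→Y; Beta→X; Gamma→Z.
The unique mutual best reply is (Beta, X), giving (5, 7).
Sequential outcome (Beta, X) coincides with the Nash profile (Beta, X).

yes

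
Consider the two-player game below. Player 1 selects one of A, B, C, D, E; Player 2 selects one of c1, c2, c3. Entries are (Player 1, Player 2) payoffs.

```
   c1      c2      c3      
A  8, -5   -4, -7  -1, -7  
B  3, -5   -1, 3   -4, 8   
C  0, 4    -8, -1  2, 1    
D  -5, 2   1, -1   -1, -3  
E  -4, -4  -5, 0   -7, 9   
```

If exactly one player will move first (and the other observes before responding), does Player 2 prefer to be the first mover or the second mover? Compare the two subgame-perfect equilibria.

If Player 1 leads: Player 2's best replies are A→c1, B→c3, C→c1, D→c1, E→c3; Player 1's induced payoffs 8, -4, 0, -5, -7; outcome (A, c1), payoffs (8, -5).
If Player 2 leads: Player 1's best replies are c1→A, c2→D, c3→C; Player 2's induced payoffs -5, -1, 1; outcome (C, c3), payoffs (2, 1).
Player 2 gets 1 moving first and -5 moving second, so Player 2 prefers to move first.

first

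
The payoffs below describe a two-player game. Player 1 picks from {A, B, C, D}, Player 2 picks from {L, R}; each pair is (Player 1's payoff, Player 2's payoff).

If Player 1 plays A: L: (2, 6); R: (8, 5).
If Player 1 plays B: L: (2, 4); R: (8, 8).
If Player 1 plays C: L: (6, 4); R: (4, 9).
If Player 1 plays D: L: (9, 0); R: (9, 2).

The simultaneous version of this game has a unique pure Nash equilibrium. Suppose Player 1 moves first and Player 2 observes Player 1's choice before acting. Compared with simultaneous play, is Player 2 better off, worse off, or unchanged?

Backward induction with Player 1 moving first.
- A: Player 2 compares 6, 5 and picks L; Player 1 would get 2.
- B: Player 2 compares 4, 8 and picks R; Player 1 would get 8.
- C: Player 2 compares 4, 9 and picks R; Player 1 would get 4.
- D: Player 2 compares 0, 2 and picks R; Player 1 would get 9.
Among 2, 8, 4, 9, the best is 9 at D. Subgame-perfect outcome: (D, R) with payoffs (9, 2).
Under simultaneous play:
Player 1's best replies: L→D; R→D.
Player 2's best replies: A→L; B→R; C→R; D→R.
The unique mutual best reply is (D, R), giving (9, 2).
Player 2 earns 2 sequentially versus 2 at the Nash outcome: unchanged.

unchanged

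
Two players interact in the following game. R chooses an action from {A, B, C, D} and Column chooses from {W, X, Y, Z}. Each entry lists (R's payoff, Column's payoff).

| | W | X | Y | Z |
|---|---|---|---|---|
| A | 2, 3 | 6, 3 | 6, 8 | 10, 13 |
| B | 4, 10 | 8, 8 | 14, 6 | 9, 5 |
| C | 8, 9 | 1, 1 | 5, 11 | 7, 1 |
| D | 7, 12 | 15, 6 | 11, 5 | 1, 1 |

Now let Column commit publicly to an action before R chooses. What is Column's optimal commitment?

Z

Solve by backward induction (Column leads).
- W: BR = C, leader payoff 9.
- X: BR = D, leader payoff 6.
- Y: BR = B, leader payoff 6.
- Z: BR = A, leader payoff 13.
Column's induced payoffs are 9, 6, 6, 13, so Column commits to Z. Subgame-perfect outcome: (A, Z) with payoffs (10, 13).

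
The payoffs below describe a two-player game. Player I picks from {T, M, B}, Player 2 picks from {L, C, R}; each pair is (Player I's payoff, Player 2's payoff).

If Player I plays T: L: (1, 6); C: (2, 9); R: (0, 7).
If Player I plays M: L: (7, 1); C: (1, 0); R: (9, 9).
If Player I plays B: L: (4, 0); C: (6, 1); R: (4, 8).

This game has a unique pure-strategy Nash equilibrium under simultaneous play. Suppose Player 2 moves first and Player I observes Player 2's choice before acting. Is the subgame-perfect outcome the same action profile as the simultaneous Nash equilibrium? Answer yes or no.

yes

Player I best-responds to each possible Player 2 move:
- L: BR = M, leader payoff 1.
- C: BR = B, leader payoff 1.
- R: BR = M, leader payoff 9.
Maximizing over 1, 1, 9, Player 2 chooses R. Subgame-perfect outcome: (M, R) with payoffs (9, 9).
For the simultaneous game, intersect best replies.
Player I's best replies: L→M; C→B; R→M.
Player 2's best replies: T→C; M→R; B→R.
The unique mutual best reply is (M, R), giving (9, 9).
Sequential outcome (M, R) coincides with the Nash profile (M, R).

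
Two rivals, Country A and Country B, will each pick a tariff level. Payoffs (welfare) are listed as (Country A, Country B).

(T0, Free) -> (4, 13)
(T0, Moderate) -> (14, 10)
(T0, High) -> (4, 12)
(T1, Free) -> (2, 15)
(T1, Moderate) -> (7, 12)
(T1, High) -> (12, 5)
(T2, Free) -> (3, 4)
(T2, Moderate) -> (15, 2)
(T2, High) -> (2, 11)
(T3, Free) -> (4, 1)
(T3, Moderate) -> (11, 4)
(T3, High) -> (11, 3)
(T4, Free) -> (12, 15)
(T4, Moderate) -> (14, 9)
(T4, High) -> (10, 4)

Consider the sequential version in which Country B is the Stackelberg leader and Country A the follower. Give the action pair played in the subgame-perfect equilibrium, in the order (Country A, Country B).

Country A best-responds to each possible Country B move:
- Free → Country A plays T4 (best of 4, 2, 3, 4, 12); Country B gets 15.
- Moderate → Country A plays T2 (best of 14, 7, 15, 11, 14); Country B gets 2.
- High → Country A plays T1 (best of 4, 12, 2, 11, 10); Country B gets 5.
Maximizing over 15, 2, 5, Country B chooses Free. Subgame-perfect outcome: (T4, Free) with payoffs (12, 15).

(T4, Free)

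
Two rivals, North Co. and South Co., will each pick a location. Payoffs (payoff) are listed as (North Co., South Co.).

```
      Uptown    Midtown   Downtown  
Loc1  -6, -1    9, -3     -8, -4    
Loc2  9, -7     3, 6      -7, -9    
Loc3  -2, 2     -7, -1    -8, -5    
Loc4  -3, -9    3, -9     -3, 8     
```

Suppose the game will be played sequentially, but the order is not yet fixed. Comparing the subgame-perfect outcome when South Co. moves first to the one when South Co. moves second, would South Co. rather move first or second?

If North Co. leads: South Co.'s best replies are Loc1→Uptown, Loc2→Midtown, Loc3→Uptown, Loc4→Downtown; North Co.'s induced payoffs -6, 3, -2, -3; outcome (Loc2, Midtown), payoffs (3, 6).
If South Co. leads: North Co.'s best replies are Uptown→Loc2, Midtown→Loc1, Downtown→Loc4; South Co.'s induced payoffs -7, -3, 8; outcome (Loc4, Downtown), payoffs (-3, 8).
South Co. gets 8 moving first and 6 moving second, so South Co. prefers to move first.

first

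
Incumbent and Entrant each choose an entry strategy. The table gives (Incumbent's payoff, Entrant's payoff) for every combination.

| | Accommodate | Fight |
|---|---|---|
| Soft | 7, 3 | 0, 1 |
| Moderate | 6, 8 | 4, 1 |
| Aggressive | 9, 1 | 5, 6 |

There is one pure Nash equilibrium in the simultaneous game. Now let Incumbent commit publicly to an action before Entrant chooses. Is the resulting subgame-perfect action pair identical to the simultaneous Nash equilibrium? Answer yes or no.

Entrant best-responds to each possible Incumbent move:
- Soft: Entrant compares 3, 1 and picks Accommodate; Incumbent would get 7.
- Moderate: Entrant compares 8, 1 and picks Accommodate; Incumbent would get 6.
- Aggressive: Entrant compares 1, 6 and picks Fight; Incumbent would get 5.
Incumbent's induced payoffs are 7, 6, 5, so Incumbent commits to Soft. Subgame-perfect outcome: (Soft, Accommodate) with payoffs (7, 3).
For the simultaneous game, intersect best replies.
Incumbent's best replies: Accommodate→Aggressive; Fight→Aggressive.
Entrant's best replies: Soft→Accommodate; Moderate→Accommodate; Aggressive→Fight.
Only (Aggressive, Fight) has each player best-responding; Nash payoffs (5, 6).
Sequential outcome (Soft, Accommodate) differs from the Nash profile (Aggressive, Fight).

no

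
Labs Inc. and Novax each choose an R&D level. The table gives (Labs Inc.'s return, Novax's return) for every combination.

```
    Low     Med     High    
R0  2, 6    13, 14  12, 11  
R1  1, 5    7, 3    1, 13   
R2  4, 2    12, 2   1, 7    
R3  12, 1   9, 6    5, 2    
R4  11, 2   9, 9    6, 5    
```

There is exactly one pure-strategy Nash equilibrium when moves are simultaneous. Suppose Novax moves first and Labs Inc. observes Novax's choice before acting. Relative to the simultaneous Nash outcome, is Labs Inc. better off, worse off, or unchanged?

unchanged

Labs Inc. best-responds to each possible Novax move:
- Low: Labs Inc. compares 2, 1, 4, 12, 11 and picks R3; Novax would get 1.
- Med: Labs Inc. compares 13, 7, 12, 9, 9 and picks R0; Novax would get 14.
- High: Labs Inc. compares 12, 1, 1, 5, 6 and picks R0; Novax would get 11.
Among 1, 14, 11, the best is 14 at Med. Subgame-perfect outcome: (R0, Med) with payoffs (13, 14).
For the simultaneous game, intersect best replies.
Labs Inc.'s best replies: Low→R3; Med→R0; High→R0.
Novax's best replies: R0→Med; R1→High; R2→High; R3→Med; R4→Med.
The unique mutual best reply is (R0, Med), giving (13, 14).
Labs Inc. earns 13 sequentially versus 13 at the Nash outcome: unchanged.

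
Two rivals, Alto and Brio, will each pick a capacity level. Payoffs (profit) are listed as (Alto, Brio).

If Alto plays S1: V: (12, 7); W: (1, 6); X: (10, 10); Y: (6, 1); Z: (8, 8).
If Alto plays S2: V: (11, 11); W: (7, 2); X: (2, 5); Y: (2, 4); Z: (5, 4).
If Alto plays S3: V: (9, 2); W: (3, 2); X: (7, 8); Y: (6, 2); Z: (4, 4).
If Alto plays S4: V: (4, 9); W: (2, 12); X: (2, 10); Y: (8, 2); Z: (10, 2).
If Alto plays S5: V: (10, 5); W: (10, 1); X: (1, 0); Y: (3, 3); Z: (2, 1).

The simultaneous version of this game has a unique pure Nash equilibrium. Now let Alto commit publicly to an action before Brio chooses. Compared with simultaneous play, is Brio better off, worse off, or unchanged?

better off

Backward induction with Alto moving first.
- S1 → Brio plays X (best of 7, 6, 10, 1, 8); Alto gets 10.
- S2 → Brio plays V (best of 11, 2, 5, 4, 4); Alto gets 11.
- S3 → Brio plays X (best of 2, 2, 8, 2, 4); Alto gets 7.
- S4 → Brio plays W (best of 9, 12, 10, 2, 2); Alto gets 2.
- S5 → Brio plays V (best of 5, 1, 0, 3, 1); Alto gets 10.
Among 10, 11, 7, 2, 10, the best is 11 at S2. Subgame-perfect outcome: (S2, V) with payoffs (11, 11).
Now find the simultaneous Nash equilibrium.
Alto's best replies: V→S1; W→S5; X→S1; Y→S4; Z→S4.
Brio's best replies: S1→X; S2→V; S3→X; S4→W; S5→V.
The unique mutual best reply is (S1, X), giving (10, 10).
Brio earns 11 sequentially versus 10 at the Nash outcome: better off.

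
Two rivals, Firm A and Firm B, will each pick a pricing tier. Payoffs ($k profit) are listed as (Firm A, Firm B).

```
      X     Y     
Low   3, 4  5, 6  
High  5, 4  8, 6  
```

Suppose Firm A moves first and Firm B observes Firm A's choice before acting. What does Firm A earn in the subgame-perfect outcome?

8

Firm B best-responds to each possible Firm A move:
- Low: Firm B compares 4, 6 and picks Y; Firm A would get 5.
- High: Firm B compares 4, 6 and picks Y; Firm A would get 8.
Among 5, 8, the best is 8 at High. Subgame-perfect outcome: (High, Y) with payoffs (8, 6).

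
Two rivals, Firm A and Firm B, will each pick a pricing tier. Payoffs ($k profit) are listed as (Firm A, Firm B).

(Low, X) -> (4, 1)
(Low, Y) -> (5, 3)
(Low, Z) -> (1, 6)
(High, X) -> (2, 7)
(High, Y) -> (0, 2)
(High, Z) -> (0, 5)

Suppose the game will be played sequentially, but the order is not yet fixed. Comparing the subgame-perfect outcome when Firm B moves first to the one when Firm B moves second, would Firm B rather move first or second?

second

If Firm A leads: Firm B's best replies are Low→Z, High→X; Firm A's induced payoffs 1, 2; outcome (High, X), payoffs (2, 7).
If Firm B leads: Firm A's best replies are X→Low, Y→Low, Z→Low; Firm B's induced payoffs 1, 3, 6; outcome (Low, Z), payoffs (1, 6).
Firm B gets 6 moving first and 7 moving second, so Firm B prefers to move second.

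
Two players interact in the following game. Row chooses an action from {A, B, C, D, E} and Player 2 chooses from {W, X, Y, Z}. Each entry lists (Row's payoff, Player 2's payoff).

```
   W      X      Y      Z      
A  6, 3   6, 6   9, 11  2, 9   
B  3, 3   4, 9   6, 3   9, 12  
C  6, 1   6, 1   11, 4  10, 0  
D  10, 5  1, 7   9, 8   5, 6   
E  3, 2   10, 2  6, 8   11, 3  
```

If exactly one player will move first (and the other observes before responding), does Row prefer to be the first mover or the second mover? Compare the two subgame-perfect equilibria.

first

If Row leads: Player 2's best replies are A→Y, B→Z, C→Y, D→Y, E→Y; Row's induced payoffs 9, 9, 11, 9, 6; outcome (C, Y), payoffs (11, 4).
If Player 2 leads: Row's best replies are W→D, X→E, Y→C, Z→E; Player 2's induced payoffs 5, 2, 4, 3; outcome (D, W), payoffs (10, 5).
Row gets 11 moving first and 10 moving second, so Row prefers to move first.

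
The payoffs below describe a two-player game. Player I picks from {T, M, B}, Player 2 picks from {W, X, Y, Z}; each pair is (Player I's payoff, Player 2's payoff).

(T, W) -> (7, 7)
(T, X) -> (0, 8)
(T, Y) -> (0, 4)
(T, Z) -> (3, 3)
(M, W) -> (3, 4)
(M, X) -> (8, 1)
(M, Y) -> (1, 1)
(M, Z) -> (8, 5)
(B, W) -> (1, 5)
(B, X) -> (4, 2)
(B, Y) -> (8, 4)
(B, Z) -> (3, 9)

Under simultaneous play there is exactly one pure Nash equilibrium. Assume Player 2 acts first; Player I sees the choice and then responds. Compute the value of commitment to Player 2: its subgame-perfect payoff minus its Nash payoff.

2

Backward induction with Player 2 moving first.
- W: Player I compares 7, 3, 1 and picks T; Player 2 would get 7.
- X: Player I compares 0, 8, 4 and picks M; Player 2 would get 1.
- Y: Player I compares 0, 1, 8 and picks B; Player 2 would get 4.
- Z: Player I compares 3, 8, 3 and picks M; Player 2 would get 5.
Maximizing over 7, 1, 4, 5, Player 2 chooses W. Subgame-perfect outcome: (T, W) with payoffs (7, 7).
Now find the simultaneous Nash equilibrium.
Player I's best replies: W→T; X→M; Y→B; Z→M.
Player 2's best replies: T→X; M→Z; B→Z.
The unique mutual best reply is (M, Z), giving (8, 5).
Player 2's commitment gain: 7 − 5 = 2.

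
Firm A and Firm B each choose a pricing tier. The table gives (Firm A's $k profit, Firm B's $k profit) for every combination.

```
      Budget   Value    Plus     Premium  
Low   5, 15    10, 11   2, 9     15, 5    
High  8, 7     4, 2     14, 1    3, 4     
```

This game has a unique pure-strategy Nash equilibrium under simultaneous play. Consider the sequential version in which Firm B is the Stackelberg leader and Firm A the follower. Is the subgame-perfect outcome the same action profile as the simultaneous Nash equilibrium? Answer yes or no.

Work backward from Firm A's decision.
- Budget → Firm A plays High (best of 5, 8); Firm B gets 7.
- Value → Firm A plays Low (best of 10, 4); Firm B gets 11.
- Plus → Firm A plays High (best of 2, 14); Firm B gets 1.
- Premium → Firm A plays Low (best of 15, 3); Firm B gets 5.
Among 7, 11, 1, 5, the best is 11 at Value. Subgame-perfect outcome: (Low, Value) with payoffs (10, 11).
Under simultaneous play:
Firm A's best replies: Budget→High; Value→Low; Plus→High; Premium→Low.
Firm B's best replies: Low→Budget; High→Budget.
The unique mutual best reply is (High, Budget), giving (8, 7).
Sequential outcome (Low, Value) differs from the Nash profile (High, Budget).

no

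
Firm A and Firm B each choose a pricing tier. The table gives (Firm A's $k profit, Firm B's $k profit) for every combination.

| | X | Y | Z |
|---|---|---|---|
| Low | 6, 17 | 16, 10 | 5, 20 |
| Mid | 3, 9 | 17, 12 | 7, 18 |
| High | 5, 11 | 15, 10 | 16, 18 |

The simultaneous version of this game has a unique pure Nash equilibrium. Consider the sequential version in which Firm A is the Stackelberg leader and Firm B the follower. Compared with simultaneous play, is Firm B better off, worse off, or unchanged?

Firm B best-responds to each possible Firm A move:
- Low: Firm B compares 17, 10, 20 and picks Z; Firm A would get 5.
- Mid: Firm B compares 9, 12, 18 and picks Z; Firm A would get 7.
- High: Firm B compares 11, 10, 18 and picks Z; Firm A would get 16.
Maximizing over 5, 7, 16, Firm A chooses High. Subgame-perfect outcome: (High, Z) with payoffs (16, 18).
Under simultaneous play:
Firm A's best replies: X→Low; Y→Mid; Z→High.
Firm B's best replies: Low→Z; Mid→Z; High→Z.
The unique mutual best reply is (High, Z), giving (16, 18).
Firm B earns 18 sequentially versus 18 at the Nash outcome: unchanged.

unchanged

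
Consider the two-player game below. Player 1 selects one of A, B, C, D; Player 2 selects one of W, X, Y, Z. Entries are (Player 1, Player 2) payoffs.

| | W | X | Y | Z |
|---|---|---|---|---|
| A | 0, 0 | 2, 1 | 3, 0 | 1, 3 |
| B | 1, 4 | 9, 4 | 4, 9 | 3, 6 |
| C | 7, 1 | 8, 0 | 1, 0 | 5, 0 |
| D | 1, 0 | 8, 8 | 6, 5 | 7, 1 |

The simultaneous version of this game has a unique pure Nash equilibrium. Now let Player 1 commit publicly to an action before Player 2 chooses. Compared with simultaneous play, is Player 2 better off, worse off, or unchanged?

Backward induction with Player 1 moving first.
- A → Player 2 plays Z (best of 0, 1, 0, 3); Player 1 gets 1.
- B → Player 2 plays Y (best of 4, 4, 9, 6); Player 1 gets 4.
- C → Player 2 plays W (best of 1, 0, 0, 0); Player 1 gets 7.
- D → Player 2 plays X (best of 0, 8, 5, 1); Player 1 gets 8.
Among 1, 4, 7, 8, the best is 8 at D. Subgame-perfect outcome: (D, X) with payoffs (8, 8).
For the simultaneous game, intersect best replies.
Player 1's best replies: W→C; X→B; Y→D; Z→D.
Player 2's best replies: A→Z; B→Y; C→W; D→X.
The unique mutual best reply is (C, W), giving (7, 1).
Player 2 earns 8 sequentially versus 1 at the Nash outcome: better off.

better off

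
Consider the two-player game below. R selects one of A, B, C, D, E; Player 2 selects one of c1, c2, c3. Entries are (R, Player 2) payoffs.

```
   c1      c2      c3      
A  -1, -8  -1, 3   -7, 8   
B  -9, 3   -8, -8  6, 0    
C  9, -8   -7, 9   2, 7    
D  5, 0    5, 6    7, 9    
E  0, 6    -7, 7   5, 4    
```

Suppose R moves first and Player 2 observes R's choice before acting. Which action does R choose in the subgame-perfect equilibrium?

Work backward from Player 2's decision.
- A → Player 2 plays c3 (best of -8, 3, 8); R gets -7.
- B → Player 2 plays c1 (best of 3, -8, 0); R gets -9.
- C → Player 2 plays c2 (best of -8, 9, 7); R gets -7.
- D → Player 2 plays c3 (best of 0, 6, 9); R gets 7.
- E → Player 2 plays c2 (best of 6, 7, 4); R gets -7.
Among -7, -9, -7, 7, -7, the best is 7 at D. Subgame-perfect outcome: (D, c3) with payoffs (7, 9).

D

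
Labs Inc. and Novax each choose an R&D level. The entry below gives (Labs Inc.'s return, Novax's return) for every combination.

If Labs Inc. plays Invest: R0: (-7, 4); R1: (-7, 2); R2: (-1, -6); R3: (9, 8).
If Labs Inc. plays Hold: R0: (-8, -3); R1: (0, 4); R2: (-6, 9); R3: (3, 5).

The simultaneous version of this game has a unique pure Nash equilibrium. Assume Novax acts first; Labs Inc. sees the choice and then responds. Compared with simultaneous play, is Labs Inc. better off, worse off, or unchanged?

unchanged

Labs Inc. best-responds to each possible Novax move:
- R0: BR = Invest, leader payoff 4.
- R1: BR = Hold, leader payoff 4.
- R2: BR = Invest, leader payoff -6.
- R3: BR = Invest, leader payoff 8.
Novax's induced payoffs are 4, 4, -6, 8, so Novax commits to R3. Subgame-perfect outcome: (Invest, R3) with payoffs (9, 8).
Under simultaneous play:
Labs Inc.'s best replies: R0→Invest; R1→Hold; R2→Invest; R3→Invest.
Novax's best replies: Invest→R3; Hold→R2.
The unique mutual best reply is (Invest, R3), giving (9, 8).
Labs Inc. earns 9 sequentially versus 9 at the Nash outcome: unchanged.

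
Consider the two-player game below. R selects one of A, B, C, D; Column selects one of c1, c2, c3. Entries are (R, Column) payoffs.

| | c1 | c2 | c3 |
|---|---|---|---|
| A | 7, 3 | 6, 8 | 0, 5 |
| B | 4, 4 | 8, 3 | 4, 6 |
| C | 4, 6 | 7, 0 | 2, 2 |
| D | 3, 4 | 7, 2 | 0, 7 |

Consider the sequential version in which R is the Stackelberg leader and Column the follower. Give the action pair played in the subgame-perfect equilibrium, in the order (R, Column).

Backward induction with R moving first.
- A: Column compares 3, 8, 5 and picks c2; R would get 6.
- B: Column compares 4, 3, 6 and picks c3; R would get 4.
- C: Column compares 6, 0, 2 and picks c1; R would get 4.
- D: Column compares 4, 2, 7 and picks c3; R would get 0.
Among 6, 4, 4, 0, the best is 6 at A. Subgame-perfect outcome: (A, c2) with payoffs (6, 8).

(A, c2)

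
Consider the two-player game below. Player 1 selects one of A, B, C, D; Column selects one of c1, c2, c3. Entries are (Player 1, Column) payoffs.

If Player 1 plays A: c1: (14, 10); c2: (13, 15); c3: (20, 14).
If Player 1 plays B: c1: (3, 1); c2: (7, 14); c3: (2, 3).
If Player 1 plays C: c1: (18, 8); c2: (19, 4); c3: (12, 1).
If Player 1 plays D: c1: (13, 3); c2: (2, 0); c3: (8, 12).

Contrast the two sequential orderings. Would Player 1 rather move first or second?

If Player 1 leads: Column's best replies are A→c2, B→c2, C→c1, D→c3; Player 1's induced payoffs 13, 7, 18, 8; outcome (C, c1), payoffs (18, 8).
If Column leads: Player 1's best replies are c1→C, c2→C, c3→A; Column's induced payoffs 8, 4, 14; outcome (A, c3), payoffs (20, 14).
Player 1 gets 18 moving first and 20 moving second, so Player 1 prefers to move second.

second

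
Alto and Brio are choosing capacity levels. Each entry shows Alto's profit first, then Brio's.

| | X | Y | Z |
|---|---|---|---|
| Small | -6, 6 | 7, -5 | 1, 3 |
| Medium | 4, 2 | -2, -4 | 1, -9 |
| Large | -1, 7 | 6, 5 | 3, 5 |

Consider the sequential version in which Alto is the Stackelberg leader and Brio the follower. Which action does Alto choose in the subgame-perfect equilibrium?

Work backward from Brio's decision.
- Small → Brio plays X (best of 6, -5, 3); Alto gets -6.
- Medium → Brio plays X (best of 2, -4, -9); Alto gets 4.
- Large → Brio plays X (best of 7, 5, 5); Alto gets -1.
Maximizing over -6, 4, -1, Alto chooses Medium. Subgame-perfect outcome: (Medium, X) with payoffs (4, 2).

Medium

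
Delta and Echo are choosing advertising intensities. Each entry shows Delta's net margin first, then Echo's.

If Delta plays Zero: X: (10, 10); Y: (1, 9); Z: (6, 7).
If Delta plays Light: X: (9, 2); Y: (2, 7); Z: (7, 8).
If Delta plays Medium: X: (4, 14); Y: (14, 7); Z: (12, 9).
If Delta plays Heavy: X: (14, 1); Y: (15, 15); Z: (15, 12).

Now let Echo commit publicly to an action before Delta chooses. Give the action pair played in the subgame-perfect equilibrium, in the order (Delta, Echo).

Work backward from Delta's decision.
- X: Delta compares 10, 9, 4, 14 and picks Heavy; Echo would get 1.
- Y: Delta compares 1, 2, 14, 15 and picks Heavy; Echo would get 15.
- Z: Delta compares 6, 7, 12, 15 and picks Heavy; Echo would get 12.
Among 1, 15, 12, the best is 15 at Y. Subgame-perfect outcome: (Heavy, Y) with payoffs (15, 15).

(Heavy, Y)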